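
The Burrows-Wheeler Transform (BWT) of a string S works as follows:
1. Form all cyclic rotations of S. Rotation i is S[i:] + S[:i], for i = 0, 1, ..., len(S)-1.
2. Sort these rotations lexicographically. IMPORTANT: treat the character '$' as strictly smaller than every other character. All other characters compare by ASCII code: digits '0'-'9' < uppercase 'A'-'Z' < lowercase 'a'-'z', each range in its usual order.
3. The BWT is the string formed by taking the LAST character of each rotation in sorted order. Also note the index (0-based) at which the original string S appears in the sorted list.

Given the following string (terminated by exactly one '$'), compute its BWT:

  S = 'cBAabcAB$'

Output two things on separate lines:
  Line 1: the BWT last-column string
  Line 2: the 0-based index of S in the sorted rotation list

Answer: BcBAcAab$
8

Derivation:
All 9 rotations (rotation i = S[i:]+S[:i]):
  rot[0] = cBAabcAB$
  rot[1] = BAabcAB$c
  rot[2] = AabcAB$cB
  rot[3] = abcAB$cBA
  rot[4] = bcAB$cBAa
  rot[5] = cAB$cBAab
  rot[6] = AB$cBAabc
  rot[7] = B$cBAabcA
  rot[8] = $cBAabcAB
Sorted (with $ < everything):
  sorted[0] = $cBAabcAB  (last char: 'B')
  sorted[1] = AB$cBAabc  (last char: 'c')
  sorted[2] = AabcAB$cB  (last char: 'B')
  sorted[3] = B$cBAabcA  (last char: 'A')
  sorted[4] = BAabcAB$c  (last char: 'c')
  sorted[5] = abcAB$cBA  (last char: 'A')
  sorted[6] = bcAB$cBAa  (last char: 'a')
  sorted[7] = cAB$cBAab  (last char: 'b')
  sorted[8] = cBAabcAB$  (last char: '$')
Last column: BcBAcAab$
Original string S is at sorted index 8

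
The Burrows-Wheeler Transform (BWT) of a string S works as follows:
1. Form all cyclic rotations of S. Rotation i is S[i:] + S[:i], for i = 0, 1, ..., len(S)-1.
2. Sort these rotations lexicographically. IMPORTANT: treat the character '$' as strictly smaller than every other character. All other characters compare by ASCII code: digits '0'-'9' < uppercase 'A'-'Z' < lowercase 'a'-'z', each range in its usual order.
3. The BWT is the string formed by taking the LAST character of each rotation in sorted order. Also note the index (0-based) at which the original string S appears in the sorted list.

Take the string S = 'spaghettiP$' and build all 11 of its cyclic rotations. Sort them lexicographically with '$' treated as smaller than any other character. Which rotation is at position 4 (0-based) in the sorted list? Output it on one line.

Answer: ghettiP$spa

Derivation:
All 11 rotations (rotation i = S[i:]+S[:i]):
  rot[0] = spaghettiP$
  rot[1] = paghettiP$s
  rot[2] = aghettiP$sp
  rot[3] = ghettiP$spa
  rot[4] = hettiP$spag
  rot[5] = ettiP$spagh
  rot[6] = ttiP$spaghe
  rot[7] = tiP$spaghet
  rot[8] = iP$spaghett
  rot[9] = P$spaghetti
  rot[10] = $spaghettiP
Sorted (with $ < everything):
  sorted[0] = $spaghettiP
  sorted[1] = P$spaghetti
  sorted[2] = aghettiP$sp
  sorted[3] = ettiP$spagh
  sorted[4] = ghettiP$spa
  sorted[5] = hettiP$spag
  sorted[6] = iP$spaghett
  sorted[7] = paghettiP$s
  sorted[8] = spaghettiP$
  sorted[9] = tiP$spaghet
  sorted[10] = ttiP$spaghe
sorted[4] = ghettiP$spa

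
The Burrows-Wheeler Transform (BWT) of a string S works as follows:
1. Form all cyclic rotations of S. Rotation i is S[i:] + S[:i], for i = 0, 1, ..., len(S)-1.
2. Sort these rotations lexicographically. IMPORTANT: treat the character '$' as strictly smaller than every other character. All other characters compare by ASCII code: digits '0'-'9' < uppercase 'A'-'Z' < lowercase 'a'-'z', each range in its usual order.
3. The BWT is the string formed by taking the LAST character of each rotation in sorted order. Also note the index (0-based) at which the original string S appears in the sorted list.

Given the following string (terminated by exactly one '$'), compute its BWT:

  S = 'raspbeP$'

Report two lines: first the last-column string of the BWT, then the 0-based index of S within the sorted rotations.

All 8 rotations (rotation i = S[i:]+S[:i]):
  rot[0] = raspbeP$
  rot[1] = aspbeP$r
  rot[2] = spbeP$ra
  rot[3] = pbeP$ras
  rot[4] = beP$rasp
  rot[5] = eP$raspb
  rot[6] = P$raspbe
  rot[7] = $raspbeP
Sorted (with $ < everything):
  sorted[0] = $raspbeP  (last char: 'P')
  sorted[1] = P$raspbe  (last char: 'e')
  sorted[2] = aspbeP$r  (last char: 'r')
  sorted[3] = beP$rasp  (last char: 'p')
  sorted[4] = eP$raspb  (last char: 'b')
  sorted[5] = pbeP$ras  (last char: 's')
  sorted[6] = raspbeP$  (last char: '$')
  sorted[7] = spbeP$ra  (last char: 'a')
Last column: Perpbs$a
Original string S is at sorted index 6

Answer: Perpbs$a
6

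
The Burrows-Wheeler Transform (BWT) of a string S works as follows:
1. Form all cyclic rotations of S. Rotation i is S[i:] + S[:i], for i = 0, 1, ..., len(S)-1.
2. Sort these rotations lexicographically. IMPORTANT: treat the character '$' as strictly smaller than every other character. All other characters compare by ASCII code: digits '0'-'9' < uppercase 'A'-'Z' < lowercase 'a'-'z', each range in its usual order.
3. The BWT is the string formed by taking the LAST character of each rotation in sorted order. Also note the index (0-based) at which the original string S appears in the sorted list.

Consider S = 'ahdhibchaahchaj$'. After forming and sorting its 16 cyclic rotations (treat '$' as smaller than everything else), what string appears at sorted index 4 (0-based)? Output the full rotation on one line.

All 16 rotations (rotation i = S[i:]+S[:i]):
  rot[0] = ahdhibchaahchaj$
  rot[1] = hdhibchaahchaj$a
  rot[2] = dhibchaahchaj$ah
  rot[3] = hibchaahchaj$ahd
  rot[4] = ibchaahchaj$ahdh
  rot[5] = bchaahchaj$ahdhi
  rot[6] = chaahchaj$ahdhib
  rot[7] = haahchaj$ahdhibc
  rot[8] = aahchaj$ahdhibch
  rot[9] = ahchaj$ahdhibcha
  rot[10] = hchaj$ahdhibchaa
  rot[11] = chaj$ahdhibchaah
  rot[12] = haj$ahdhibchaahc
  rot[13] = aj$ahdhibchaahch
  rot[14] = j$ahdhibchaahcha
  rot[15] = $ahdhibchaahchaj
Sorted (with $ < everything):
  sorted[0] = $ahdhibchaahchaj
  sorted[1] = aahchaj$ahdhibch
  sorted[2] = ahchaj$ahdhibcha
  sorted[3] = ahdhibchaahchaj$
  sorted[4] = aj$ahdhibchaahch
  sorted[5] = bchaahchaj$ahdhi
  sorted[6] = chaahchaj$ahdhib
  sorted[7] = chaj$ahdhibchaah
  sorted[8] = dhibchaahchaj$ah
  sorted[9] = haahchaj$ahdhibc
  sorted[10] = haj$ahdhibchaahc
  sorted[11] = hchaj$ahdhibchaa
  sorted[12] = hdhibchaahchaj$a
  sorted[13] = hibchaahchaj$ahd
  sorted[14] = ibchaahchaj$ahdh
  sorted[15] = j$ahdhibchaahcha
sorted[4] = aj$ahdhibchaahch

Answer: aj$ahdhibchaahch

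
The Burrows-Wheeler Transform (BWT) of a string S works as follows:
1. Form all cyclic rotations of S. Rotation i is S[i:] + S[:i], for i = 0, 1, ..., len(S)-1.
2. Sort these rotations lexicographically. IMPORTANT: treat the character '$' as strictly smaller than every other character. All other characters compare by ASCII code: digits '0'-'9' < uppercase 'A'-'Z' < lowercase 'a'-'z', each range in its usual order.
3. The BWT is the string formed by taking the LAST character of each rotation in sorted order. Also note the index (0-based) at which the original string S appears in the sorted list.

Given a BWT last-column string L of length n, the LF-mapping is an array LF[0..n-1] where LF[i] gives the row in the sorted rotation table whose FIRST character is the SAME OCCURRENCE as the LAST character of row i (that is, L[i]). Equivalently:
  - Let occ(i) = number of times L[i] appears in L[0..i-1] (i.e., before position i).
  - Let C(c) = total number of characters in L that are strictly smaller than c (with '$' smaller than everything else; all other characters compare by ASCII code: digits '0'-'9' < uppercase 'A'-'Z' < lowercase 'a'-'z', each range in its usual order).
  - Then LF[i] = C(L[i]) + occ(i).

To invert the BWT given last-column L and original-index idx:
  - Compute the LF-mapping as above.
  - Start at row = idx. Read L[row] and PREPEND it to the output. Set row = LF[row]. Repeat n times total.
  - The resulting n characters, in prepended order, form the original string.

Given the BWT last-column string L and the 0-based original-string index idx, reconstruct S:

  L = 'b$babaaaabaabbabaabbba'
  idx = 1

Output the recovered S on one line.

LF mapping: 12 0 13 1 14 2 3 4 5 15 6 7 16 17 8 18 9 10 19 20 21 11
Walk LF starting at row 1, prepending L[row]:
  step 1: row=1, L[1]='$', prepend. Next row=LF[1]=0
  step 2: row=0, L[0]='b', prepend. Next row=LF[0]=12
  step 3: row=12, L[12]='b', prepend. Next row=LF[12]=16
  step 4: row=16, L[16]='a', prepend. Next row=LF[16]=9
  step 5: row=9, L[9]='b', prepend. Next row=LF[9]=15
  step 6: row=15, L[15]='b', prepend. Next row=LF[15]=18
  step 7: row=18, L[18]='b', prepend. Next row=LF[18]=19
  step 8: row=19, L[19]='b', prepend. Next row=LF[19]=20
  step 9: row=20, L[20]='b', prepend. Next row=LF[20]=21
  step 10: row=21, L[21]='a', prepend. Next row=LF[21]=11
  step 11: row=11, L[11]='a', prepend. Next row=LF[11]=7
  step 12: row=7, L[7]='a', prepend. Next row=LF[7]=4
  step 13: row=4, L[4]='b', prepend. Next row=LF[4]=14
  step 14: row=14, L[14]='a', prepend. Next row=LF[14]=8
  step 15: row=8, L[8]='a', prepend. Next row=LF[8]=5
  step 16: row=5, L[5]='a', prepend. Next row=LF[5]=2
  step 17: row=2, L[2]='b', prepend. Next row=LF[2]=13
  step 18: row=13, L[13]='b', prepend. Next row=LF[13]=17
  step 19: row=17, L[17]='a', prepend. Next row=LF[17]=10
  step 20: row=10, L[10]='a', prepend. Next row=LF[10]=6
  step 21: row=6, L[6]='a', prepend. Next row=LF[6]=3
  step 22: row=3, L[3]='a', prepend. Next row=LF[3]=1
Reversed output: aaaabbaaabaaabbbbbabb$

Answer: aaaabbaaabaaabbbbbabb$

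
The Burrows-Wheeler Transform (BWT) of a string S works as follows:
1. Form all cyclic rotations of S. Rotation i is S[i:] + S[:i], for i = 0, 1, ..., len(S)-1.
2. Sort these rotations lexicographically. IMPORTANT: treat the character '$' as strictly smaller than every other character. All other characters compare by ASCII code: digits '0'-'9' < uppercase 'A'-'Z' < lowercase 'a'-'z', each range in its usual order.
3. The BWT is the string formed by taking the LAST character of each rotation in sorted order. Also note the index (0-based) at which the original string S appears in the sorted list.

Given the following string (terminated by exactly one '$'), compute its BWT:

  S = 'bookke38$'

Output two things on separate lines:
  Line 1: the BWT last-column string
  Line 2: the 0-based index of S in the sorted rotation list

All 9 rotations (rotation i = S[i:]+S[:i]):
  rot[0] = bookke38$
  rot[1] = ookke38$b
  rot[2] = okke38$bo
  rot[3] = kke38$boo
  rot[4] = ke38$book
  rot[5] = e38$bookk
  rot[6] = 38$bookke
  rot[7] = 8$bookke3
  rot[8] = $bookke38
Sorted (with $ < everything):
  sorted[0] = $bookke38  (last char: '8')
  sorted[1] = 38$bookke  (last char: 'e')
  sorted[2] = 8$bookke3  (last char: '3')
  sorted[3] = bookke38$  (last char: '$')
  sorted[4] = e38$bookk  (last char: 'k')
  sorted[5] = ke38$book  (last char: 'k')
  sorted[6] = kke38$boo  (last char: 'o')
  sorted[7] = okke38$bo  (last char: 'o')
  sorted[8] = ookke38$b  (last char: 'b')
Last column: 8e3$kkoob
Original string S is at sorted index 3

Answer: 8e3$kkoob
3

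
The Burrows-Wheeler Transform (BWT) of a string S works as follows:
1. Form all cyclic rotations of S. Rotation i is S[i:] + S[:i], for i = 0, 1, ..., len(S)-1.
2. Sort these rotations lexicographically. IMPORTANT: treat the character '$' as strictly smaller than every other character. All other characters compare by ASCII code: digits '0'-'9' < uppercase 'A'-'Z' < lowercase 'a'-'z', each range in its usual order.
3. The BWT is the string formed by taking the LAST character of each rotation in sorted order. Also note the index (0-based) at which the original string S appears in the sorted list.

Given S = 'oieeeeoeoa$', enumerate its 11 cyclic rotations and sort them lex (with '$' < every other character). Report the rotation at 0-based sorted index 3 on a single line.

All 11 rotations (rotation i = S[i:]+S[:i]):
  rot[0] = oieeeeoeoa$
  rot[1] = ieeeeoeoa$o
  rot[2] = eeeeoeoa$oi
  rot[3] = eeeoeoa$oie
  rot[4] = eeoeoa$oiee
  rot[5] = eoeoa$oieee
  rot[6] = oeoa$oieeee
  rot[7] = eoa$oieeeeo
  rot[8] = oa$oieeeeoe
  rot[9] = a$oieeeeoeo
  rot[10] = $oieeeeoeoa
Sorted (with $ < everything):
  sorted[0] = $oieeeeoeoa
  sorted[1] = a$oieeeeoeo
  sorted[2] = eeeeoeoa$oi
  sorted[3] = eeeoeoa$oie
  sorted[4] = eeoeoa$oiee
  sorted[5] = eoa$oieeeeo
  sorted[6] = eoeoa$oieee
  sorted[7] = ieeeeoeoa$o
  sorted[8] = oa$oieeeeoe
  sorted[9] = oeoa$oieeee
  sorted[10] = oieeeeoeoa$
sorted[3] = eeeoeoa$oie

Answer: eeeoeoa$oie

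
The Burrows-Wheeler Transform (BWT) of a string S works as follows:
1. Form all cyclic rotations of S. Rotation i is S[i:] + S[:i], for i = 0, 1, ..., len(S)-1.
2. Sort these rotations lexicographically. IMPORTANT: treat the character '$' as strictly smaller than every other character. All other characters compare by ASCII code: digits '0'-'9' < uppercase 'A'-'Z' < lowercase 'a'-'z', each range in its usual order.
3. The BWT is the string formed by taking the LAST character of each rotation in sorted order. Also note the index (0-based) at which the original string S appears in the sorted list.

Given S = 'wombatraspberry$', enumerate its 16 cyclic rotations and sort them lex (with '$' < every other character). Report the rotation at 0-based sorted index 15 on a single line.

All 16 rotations (rotation i = S[i:]+S[:i]):
  rot[0] = wombatraspberry$
  rot[1] = ombatraspberry$w
  rot[2] = mbatraspberry$wo
  rot[3] = batraspberry$wom
  rot[4] = atraspberry$womb
  rot[5] = traspberry$womba
  rot[6] = raspberry$wombat
  rot[7] = aspberry$wombatr
  rot[8] = spberry$wombatra
  rot[9] = pberry$wombatras
  rot[10] = berry$wombatrasp
  rot[11] = erry$wombatraspb
  rot[12] = rry$wombatraspbe
  rot[13] = ry$wombatraspber
  rot[14] = y$wombatraspberr
  rot[15] = $wombatraspberry
Sorted (with $ < everything):
  sorted[0] = $wombatraspberry
  sorted[1] = aspberry$wombatr
  sorted[2] = atraspberry$womb
  sorted[3] = batraspberry$wom
  sorted[4] = berry$wombatrasp
  sorted[5] = erry$wombatraspb
  sorted[6] = mbatraspberry$wo
  sorted[7] = ombatraspberry$w
  sorted[8] = pberry$wombatras
  sorted[9] = raspberry$wombat
  sorted[10] = rry$wombatraspbe
  sorted[11] = ry$wombatraspber
  sorted[12] = spberry$wombatra
  sorted[13] = traspberry$womba
  sorted[14] = wombatraspberry$
  sorted[15] = y$wombatraspberr
sorted[15] = y$wombatraspberr

Answer: y$wombatraspberr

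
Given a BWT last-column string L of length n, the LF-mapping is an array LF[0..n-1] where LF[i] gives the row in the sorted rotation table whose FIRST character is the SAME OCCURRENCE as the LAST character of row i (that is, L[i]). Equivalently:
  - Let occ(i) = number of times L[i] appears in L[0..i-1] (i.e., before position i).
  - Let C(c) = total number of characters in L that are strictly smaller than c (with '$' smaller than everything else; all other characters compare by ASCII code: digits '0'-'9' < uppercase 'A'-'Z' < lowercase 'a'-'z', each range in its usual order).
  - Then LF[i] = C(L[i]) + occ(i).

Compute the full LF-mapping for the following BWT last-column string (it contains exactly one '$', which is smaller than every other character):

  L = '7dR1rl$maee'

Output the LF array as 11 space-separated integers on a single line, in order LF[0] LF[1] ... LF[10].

Answer: 2 5 3 1 10 8 0 9 4 6 7

Derivation:
Char counts: '$':1, '1':1, '7':1, 'R':1, 'a':1, 'd':1, 'e':2, 'l':1, 'm':1, 'r':1
C (first-col start): C('$')=0, C('1')=1, C('7')=2, C('R')=3, C('a')=4, C('d')=5, C('e')=6, C('l')=8, C('m')=9, C('r')=10
L[0]='7': occ=0, LF[0]=C('7')+0=2+0=2
L[1]='d': occ=0, LF[1]=C('d')+0=5+0=5
L[2]='R': occ=0, LF[2]=C('R')+0=3+0=3
L[3]='1': occ=0, LF[3]=C('1')+0=1+0=1
L[4]='r': occ=0, LF[4]=C('r')+0=10+0=10
L[5]='l': occ=0, LF[5]=C('l')+0=8+0=8
L[6]='$': occ=0, LF[6]=C('$')+0=0+0=0
L[7]='m': occ=0, LF[7]=C('m')+0=9+0=9
L[8]='a': occ=0, LF[8]=C('a')+0=4+0=4
L[9]='e': occ=0, LF[9]=C('e')+0=6+0=6
L[10]='e': occ=1, LF[10]=C('e')+1=6+1=7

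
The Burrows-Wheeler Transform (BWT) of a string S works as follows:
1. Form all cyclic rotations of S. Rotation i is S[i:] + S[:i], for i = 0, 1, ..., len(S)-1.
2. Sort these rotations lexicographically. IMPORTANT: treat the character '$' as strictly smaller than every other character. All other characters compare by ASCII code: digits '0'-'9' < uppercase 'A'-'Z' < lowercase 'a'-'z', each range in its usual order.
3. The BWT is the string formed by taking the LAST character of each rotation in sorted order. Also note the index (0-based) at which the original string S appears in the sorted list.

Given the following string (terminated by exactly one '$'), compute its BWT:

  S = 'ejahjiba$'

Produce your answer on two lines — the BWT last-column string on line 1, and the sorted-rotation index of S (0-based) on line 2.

All 9 rotations (rotation i = S[i:]+S[:i]):
  rot[0] = ejahjiba$
  rot[1] = jahjiba$e
  rot[2] = ahjiba$ej
  rot[3] = hjiba$eja
  rot[4] = jiba$ejah
  rot[5] = iba$ejahj
  rot[6] = ba$ejahji
  rot[7] = a$ejahjib
  rot[8] = $ejahjiba
Sorted (with $ < everything):
  sorted[0] = $ejahjiba  (last char: 'a')
  sorted[1] = a$ejahjib  (last char: 'b')
  sorted[2] = ahjiba$ej  (last char: 'j')
  sorted[3] = ba$ejahji  (last char: 'i')
  sorted[4] = ejahjiba$  (last char: '$')
  sorted[5] = hjiba$eja  (last char: 'a')
  sorted[6] = iba$ejahj  (last char: 'j')
  sorted[7] = jahjiba$e  (last char: 'e')
  sorted[8] = jiba$ejah  (last char: 'h')
Last column: abji$ajeh
Original string S is at sorted index 4

Answer: abji$ajeh
4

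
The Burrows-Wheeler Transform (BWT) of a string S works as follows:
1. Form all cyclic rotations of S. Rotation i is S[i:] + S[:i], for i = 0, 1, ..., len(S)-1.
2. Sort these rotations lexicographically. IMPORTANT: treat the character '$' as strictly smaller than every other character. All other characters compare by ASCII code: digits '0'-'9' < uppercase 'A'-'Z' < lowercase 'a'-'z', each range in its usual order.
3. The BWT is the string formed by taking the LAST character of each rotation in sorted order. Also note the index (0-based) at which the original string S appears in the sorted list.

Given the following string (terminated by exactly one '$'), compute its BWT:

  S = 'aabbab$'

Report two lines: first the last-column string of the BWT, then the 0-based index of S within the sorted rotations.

All 7 rotations (rotation i = S[i:]+S[:i]):
  rot[0] = aabbab$
  rot[1] = abbab$a
  rot[2] = bbab$aa
  rot[3] = bab$aab
  rot[4] = ab$aabb
  rot[5] = b$aabba
  rot[6] = $aabbab
Sorted (with $ < everything):
  sorted[0] = $aabbab  (last char: 'b')
  sorted[1] = aabbab$  (last char: '$')
  sorted[2] = ab$aabb  (last char: 'b')
  sorted[3] = abbab$a  (last char: 'a')
  sorted[4] = b$aabba  (last char: 'a')
  sorted[5] = bab$aab  (last char: 'b')
  sorted[6] = bbab$aa  (last char: 'a')
Last column: b$baaba
Original string S is at sorted index 1

Answer: b$baaba
1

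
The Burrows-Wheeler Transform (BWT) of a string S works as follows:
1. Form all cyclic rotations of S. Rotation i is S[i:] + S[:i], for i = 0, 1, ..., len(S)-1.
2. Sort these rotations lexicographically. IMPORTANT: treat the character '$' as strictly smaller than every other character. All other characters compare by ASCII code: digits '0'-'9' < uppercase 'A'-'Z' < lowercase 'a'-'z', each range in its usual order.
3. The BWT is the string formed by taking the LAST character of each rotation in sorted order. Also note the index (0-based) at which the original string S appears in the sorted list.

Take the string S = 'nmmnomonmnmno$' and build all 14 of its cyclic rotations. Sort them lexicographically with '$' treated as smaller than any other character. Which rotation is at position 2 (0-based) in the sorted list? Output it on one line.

All 14 rotations (rotation i = S[i:]+S[:i]):
  rot[0] = nmmnomonmnmno$
  rot[1] = mmnomonmnmno$n
  rot[2] = mnomonmnmno$nm
  rot[3] = nomonmnmno$nmm
  rot[4] = omonmnmno$nmmn
  rot[5] = monmnmno$nmmno
  rot[6] = onmnmno$nmmnom
  rot[7] = nmnmno$nmmnomo
  rot[8] = mnmno$nmmnomon
  rot[9] = nmno$nmmnomonm
  rot[10] = mno$nmmnomonmn
  rot[11] = no$nmmnomonmnm
  rot[12] = o$nmmnomonmnmn
  rot[13] = $nmmnomonmnmno
Sorted (with $ < everything):
  sorted[0] = $nmmnomonmnmno
  sorted[1] = mmnomonmnmno$n
  sorted[2] = mnmno$nmmnomon
  sorted[3] = mno$nmmnomonmn
  sorted[4] = mnomonmnmno$nm
  sorted[5] = monmnmno$nmmno
  sorted[6] = nmmnomonmnmno$
  sorted[7] = nmnmno$nmmnomo
  sorted[8] = nmno$nmmnomonm
  sorted[9] = no$nmmnomonmnm
  sorted[10] = nomonmnmno$nmm
  sorted[11] = o$nmmnomonmnmn
  sorted[12] = omonmnmno$nmmn
  sorted[13] = onmnmno$nmmnom
sorted[2] = mnmno$nmmnomon

Answer: mnmno$nmmnomon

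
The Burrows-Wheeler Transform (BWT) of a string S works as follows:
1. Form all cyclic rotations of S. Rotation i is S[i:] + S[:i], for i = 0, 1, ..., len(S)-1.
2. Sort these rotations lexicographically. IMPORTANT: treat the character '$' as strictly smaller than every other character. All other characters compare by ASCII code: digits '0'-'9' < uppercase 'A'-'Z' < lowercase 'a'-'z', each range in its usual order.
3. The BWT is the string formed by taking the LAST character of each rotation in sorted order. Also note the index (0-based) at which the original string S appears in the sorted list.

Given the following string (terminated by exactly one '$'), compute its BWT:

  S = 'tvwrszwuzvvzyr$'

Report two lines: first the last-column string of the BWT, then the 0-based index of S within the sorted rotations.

All 15 rotations (rotation i = S[i:]+S[:i]):
  rot[0] = tvwrszwuzvvzyr$
  rot[1] = vwrszwuzvvzyr$t
  rot[2] = wrszwuzvvzyr$tv
  rot[3] = rszwuzvvzyr$tvw
  rot[4] = szwuzvvzyr$tvwr
  rot[5] = zwuzvvzyr$tvwrs
  rot[6] = wuzvvzyr$tvwrsz
  rot[7] = uzvvzyr$tvwrszw
  rot[8] = zvvzyr$tvwrszwu
  rot[9] = vvzyr$tvwrszwuz
  rot[10] = vzyr$tvwrszwuzv
  rot[11] = zyr$tvwrszwuzvv
  rot[12] = yr$tvwrszwuzvvz
  rot[13] = r$tvwrszwuzvvzy
  rot[14] = $tvwrszwuzvvzyr
Sorted (with $ < everything):
  sorted[0] = $tvwrszwuzvvzyr  (last char: 'r')
  sorted[1] = r$tvwrszwuzvvzy  (last char: 'y')
  sorted[2] = rszwuzvvzyr$tvw  (last char: 'w')
  sorted[3] = szwuzvvzyr$tvwr  (last char: 'r')
  sorted[4] = tvwrszwuzvvzyr$  (last char: '$')
  sorted[5] = uzvvzyr$tvwrszw  (last char: 'w')
  sorted[6] = vvzyr$tvwrszwuz  (last char: 'z')
  sorted[7] = vwrszwuzvvzyr$t  (last char: 't')
  sorted[8] = vzyr$tvwrszwuzv  (last char: 'v')
  sorted[9] = wrszwuzvvzyr$tv  (last char: 'v')
  sorted[10] = wuzvvzyr$tvwrsz  (last char: 'z')
  sorted[11] = yr$tvwrszwuzvvz  (last char: 'z')
  sorted[12] = zvvzyr$tvwrszwu  (last char: 'u')
  sorted[13] = zwuzvvzyr$tvwrs  (last char: 's')
  sorted[14] = zyr$tvwrszwuzvv  (last char: 'v')
Last column: rywr$wztvvzzusv
Original string S is at sorted index 4

Answer: rywr$wztvvzzusv
4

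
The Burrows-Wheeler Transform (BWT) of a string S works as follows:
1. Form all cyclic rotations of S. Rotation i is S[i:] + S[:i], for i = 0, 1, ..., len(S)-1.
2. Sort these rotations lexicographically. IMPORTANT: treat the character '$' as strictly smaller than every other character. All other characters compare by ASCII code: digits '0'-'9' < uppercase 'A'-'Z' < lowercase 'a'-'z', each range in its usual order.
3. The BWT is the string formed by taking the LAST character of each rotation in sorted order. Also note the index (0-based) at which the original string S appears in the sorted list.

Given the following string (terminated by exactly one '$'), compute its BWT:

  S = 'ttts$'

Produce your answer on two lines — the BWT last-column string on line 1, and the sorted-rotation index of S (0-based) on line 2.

All 5 rotations (rotation i = S[i:]+S[:i]):
  rot[0] = ttts$
  rot[1] = tts$t
  rot[2] = ts$tt
  rot[3] = s$ttt
  rot[4] = $ttts
Sorted (with $ < everything):
  sorted[0] = $ttts  (last char: 's')
  sorted[1] = s$ttt  (last char: 't')
  sorted[2] = ts$tt  (last char: 't')
  sorted[3] = tts$t  (last char: 't')
  sorted[4] = ttts$  (last char: '$')
Last column: sttt$
Original string S is at sorted index 4

Answer: sttt$
4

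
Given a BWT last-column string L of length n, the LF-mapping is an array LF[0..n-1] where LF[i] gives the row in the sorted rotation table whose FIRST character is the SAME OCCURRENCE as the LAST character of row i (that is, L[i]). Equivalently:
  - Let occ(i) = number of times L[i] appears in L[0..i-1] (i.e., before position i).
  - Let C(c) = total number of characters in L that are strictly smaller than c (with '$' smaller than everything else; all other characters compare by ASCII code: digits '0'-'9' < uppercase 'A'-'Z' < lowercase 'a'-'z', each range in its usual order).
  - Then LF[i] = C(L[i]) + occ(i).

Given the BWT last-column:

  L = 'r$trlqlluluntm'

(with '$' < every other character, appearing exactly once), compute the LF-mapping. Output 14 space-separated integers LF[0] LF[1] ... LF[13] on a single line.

Char counts: '$':1, 'l':4, 'm':1, 'n':1, 'q':1, 'r':2, 't':2, 'u':2
C (first-col start): C('$')=0, C('l')=1, C('m')=5, C('n')=6, C('q')=7, C('r')=8, C('t')=10, C('u')=12
L[0]='r': occ=0, LF[0]=C('r')+0=8+0=8
L[1]='$': occ=0, LF[1]=C('$')+0=0+0=0
L[2]='t': occ=0, LF[2]=C('t')+0=10+0=10
L[3]='r': occ=1, LF[3]=C('r')+1=8+1=9
L[4]='l': occ=0, LF[4]=C('l')+0=1+0=1
L[5]='q': occ=0, LF[5]=C('q')+0=7+0=7
L[6]='l': occ=1, LF[6]=C('l')+1=1+1=2
L[7]='l': occ=2, LF[7]=C('l')+2=1+2=3
L[8]='u': occ=0, LF[8]=C('u')+0=12+0=12
L[9]='l': occ=3, LF[9]=C('l')+3=1+3=4
L[10]='u': occ=1, LF[10]=C('u')+1=12+1=13
L[11]='n': occ=0, LF[11]=C('n')+0=6+0=6
L[12]='t': occ=1, LF[12]=C('t')+1=10+1=11
L[13]='m': occ=0, LF[13]=C('m')+0=5+0=5

Answer: 8 0 10 9 1 7 2 3 12 4 13 6 11 5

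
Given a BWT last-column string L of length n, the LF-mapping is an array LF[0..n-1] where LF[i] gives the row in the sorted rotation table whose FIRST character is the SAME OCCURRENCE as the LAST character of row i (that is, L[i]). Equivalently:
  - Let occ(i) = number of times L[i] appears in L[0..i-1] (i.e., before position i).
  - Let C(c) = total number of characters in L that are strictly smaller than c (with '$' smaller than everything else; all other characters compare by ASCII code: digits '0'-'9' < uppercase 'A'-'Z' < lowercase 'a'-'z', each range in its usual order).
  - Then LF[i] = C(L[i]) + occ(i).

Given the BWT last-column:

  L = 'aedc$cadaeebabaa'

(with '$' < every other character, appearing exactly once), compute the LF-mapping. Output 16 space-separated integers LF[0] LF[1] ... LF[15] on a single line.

Answer: 1 13 11 9 0 10 2 12 3 14 15 7 4 8 5 6

Derivation:
Char counts: '$':1, 'a':6, 'b':2, 'c':2, 'd':2, 'e':3
C (first-col start): C('$')=0, C('a')=1, C('b')=7, C('c')=9, C('d')=11, C('e')=13
L[0]='a': occ=0, LF[0]=C('a')+0=1+0=1
L[1]='e': occ=0, LF[1]=C('e')+0=13+0=13
L[2]='d': occ=0, LF[2]=C('d')+0=11+0=11
L[3]='c': occ=0, LF[3]=C('c')+0=9+0=9
L[4]='$': occ=0, LF[4]=C('$')+0=0+0=0
L[5]='c': occ=1, LF[5]=C('c')+1=9+1=10
L[6]='a': occ=1, LF[6]=C('a')+1=1+1=2
L[7]='d': occ=1, LF[7]=C('d')+1=11+1=12
L[8]='a': occ=2, LF[8]=C('a')+2=1+2=3
L[9]='e': occ=1, LF[9]=C('e')+1=13+1=14
L[10]='e': occ=2, LF[10]=C('e')+2=13+2=15
L[11]='b': occ=0, LF[11]=C('b')+0=7+0=7
L[12]='a': occ=3, LF[12]=C('a')+3=1+3=4
L[13]='b': occ=1, LF[13]=C('b')+1=7+1=8
L[14]='a': occ=4, LF[14]=C('a')+4=1+4=5
L[15]='a': occ=5, LF[15]=C('a')+5=1+5=6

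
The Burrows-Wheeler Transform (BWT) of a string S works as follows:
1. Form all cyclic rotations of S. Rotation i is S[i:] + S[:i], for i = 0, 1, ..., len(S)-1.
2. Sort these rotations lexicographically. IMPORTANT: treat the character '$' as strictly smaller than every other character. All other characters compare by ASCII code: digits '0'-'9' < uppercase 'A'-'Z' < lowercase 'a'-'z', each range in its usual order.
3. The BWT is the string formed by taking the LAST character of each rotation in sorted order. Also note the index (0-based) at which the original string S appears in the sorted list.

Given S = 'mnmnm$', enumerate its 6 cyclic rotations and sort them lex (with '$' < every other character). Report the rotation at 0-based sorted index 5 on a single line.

Answer: nmnm$m

Derivation:
All 6 rotations (rotation i = S[i:]+S[:i]):
  rot[0] = mnmnm$
  rot[1] = nmnm$m
  rot[2] = mnm$mn
  rot[3] = nm$mnm
  rot[4] = m$mnmn
  rot[5] = $mnmnm
Sorted (with $ < everything):
  sorted[0] = $mnmnm
  sorted[1] = m$mnmn
  sorted[2] = mnm$mn
  sorted[3] = mnmnm$
  sorted[4] = nm$mnm
  sorted[5] = nmnm$m
sorted[5] = nmnm$m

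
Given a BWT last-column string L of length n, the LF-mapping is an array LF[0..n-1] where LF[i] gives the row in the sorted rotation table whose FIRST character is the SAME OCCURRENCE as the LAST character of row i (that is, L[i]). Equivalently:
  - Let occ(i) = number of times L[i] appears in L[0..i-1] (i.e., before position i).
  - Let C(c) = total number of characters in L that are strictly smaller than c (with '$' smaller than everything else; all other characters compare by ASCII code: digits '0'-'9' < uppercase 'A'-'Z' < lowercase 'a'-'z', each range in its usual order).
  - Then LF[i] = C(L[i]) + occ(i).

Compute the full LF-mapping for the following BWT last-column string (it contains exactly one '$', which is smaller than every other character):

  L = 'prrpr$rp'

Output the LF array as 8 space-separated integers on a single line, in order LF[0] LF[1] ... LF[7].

Char counts: '$':1, 'p':3, 'r':4
C (first-col start): C('$')=0, C('p')=1, C('r')=4
L[0]='p': occ=0, LF[0]=C('p')+0=1+0=1
L[1]='r': occ=0, LF[1]=C('r')+0=4+0=4
L[2]='r': occ=1, LF[2]=C('r')+1=4+1=5
L[3]='p': occ=1, LF[3]=C('p')+1=1+1=2
L[4]='r': occ=2, LF[4]=C('r')+2=4+2=6
L[5]='$': occ=0, LF[5]=C('$')+0=0+0=0
L[6]='r': occ=3, LF[6]=C('r')+3=4+3=7
L[7]='p': occ=2, LF[7]=C('p')+2=1+2=3

Answer: 1 4 5 2 6 0 7 3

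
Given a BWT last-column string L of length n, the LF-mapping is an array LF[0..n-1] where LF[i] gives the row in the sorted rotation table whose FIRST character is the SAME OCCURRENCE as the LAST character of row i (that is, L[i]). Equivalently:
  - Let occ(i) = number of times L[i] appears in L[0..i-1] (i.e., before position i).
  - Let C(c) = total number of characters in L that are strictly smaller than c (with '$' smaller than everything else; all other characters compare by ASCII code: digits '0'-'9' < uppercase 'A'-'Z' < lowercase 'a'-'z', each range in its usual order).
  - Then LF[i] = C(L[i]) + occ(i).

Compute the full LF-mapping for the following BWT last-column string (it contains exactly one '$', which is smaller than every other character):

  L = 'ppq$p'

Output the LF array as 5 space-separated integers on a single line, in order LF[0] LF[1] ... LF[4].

Answer: 1 2 4 0 3

Derivation:
Char counts: '$':1, 'p':3, 'q':1
C (first-col start): C('$')=0, C('p')=1, C('q')=4
L[0]='p': occ=0, LF[0]=C('p')+0=1+0=1
L[1]='p': occ=1, LF[1]=C('p')+1=1+1=2
L[2]='q': occ=0, LF[2]=C('q')+0=4+0=4
L[3]='$': occ=0, LF[3]=C('$')+0=0+0=0
L[4]='p': occ=2, LF[4]=C('p')+2=1+2=3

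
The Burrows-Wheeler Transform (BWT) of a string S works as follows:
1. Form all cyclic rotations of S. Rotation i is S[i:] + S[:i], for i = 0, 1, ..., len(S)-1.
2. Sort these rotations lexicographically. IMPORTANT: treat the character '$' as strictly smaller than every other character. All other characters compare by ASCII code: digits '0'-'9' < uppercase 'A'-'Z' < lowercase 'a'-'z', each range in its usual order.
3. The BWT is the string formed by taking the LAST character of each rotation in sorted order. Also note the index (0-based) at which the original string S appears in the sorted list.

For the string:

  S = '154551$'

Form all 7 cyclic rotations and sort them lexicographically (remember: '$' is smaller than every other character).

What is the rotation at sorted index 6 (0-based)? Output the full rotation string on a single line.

All 7 rotations (rotation i = S[i:]+S[:i]):
  rot[0] = 154551$
  rot[1] = 54551$1
  rot[2] = 4551$15
  rot[3] = 551$154
  rot[4] = 51$1545
  rot[5] = 1$15455
  rot[6] = $154551
Sorted (with $ < everything):
  sorted[0] = $154551
  sorted[1] = 1$15455
  sorted[2] = 154551$
  sorted[3] = 4551$15
  sorted[4] = 51$1545
  sorted[5] = 54551$1
  sorted[6] = 551$154
sorted[6] = 551$154

Answer: 551$154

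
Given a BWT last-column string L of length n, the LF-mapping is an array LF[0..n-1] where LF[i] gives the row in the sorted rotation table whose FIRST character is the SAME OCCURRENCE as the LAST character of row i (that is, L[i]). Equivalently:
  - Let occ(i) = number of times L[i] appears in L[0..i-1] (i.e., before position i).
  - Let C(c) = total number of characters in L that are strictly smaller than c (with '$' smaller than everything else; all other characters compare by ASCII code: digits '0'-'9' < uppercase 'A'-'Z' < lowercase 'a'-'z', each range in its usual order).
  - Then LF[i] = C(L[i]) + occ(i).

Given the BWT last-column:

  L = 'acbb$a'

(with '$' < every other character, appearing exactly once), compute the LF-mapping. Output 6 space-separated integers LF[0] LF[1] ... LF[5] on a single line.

Char counts: '$':1, 'a':2, 'b':2, 'c':1
C (first-col start): C('$')=0, C('a')=1, C('b')=3, C('c')=5
L[0]='a': occ=0, LF[0]=C('a')+0=1+0=1
L[1]='c': occ=0, LF[1]=C('c')+0=5+0=5
L[2]='b': occ=0, LF[2]=C('b')+0=3+0=3
L[3]='b': occ=1, LF[3]=C('b')+1=3+1=4
L[4]='$': occ=0, LF[4]=C('$')+0=0+0=0
L[5]='a': occ=1, LF[5]=C('a')+1=1+1=2

Answer: 1 5 3 4 0 2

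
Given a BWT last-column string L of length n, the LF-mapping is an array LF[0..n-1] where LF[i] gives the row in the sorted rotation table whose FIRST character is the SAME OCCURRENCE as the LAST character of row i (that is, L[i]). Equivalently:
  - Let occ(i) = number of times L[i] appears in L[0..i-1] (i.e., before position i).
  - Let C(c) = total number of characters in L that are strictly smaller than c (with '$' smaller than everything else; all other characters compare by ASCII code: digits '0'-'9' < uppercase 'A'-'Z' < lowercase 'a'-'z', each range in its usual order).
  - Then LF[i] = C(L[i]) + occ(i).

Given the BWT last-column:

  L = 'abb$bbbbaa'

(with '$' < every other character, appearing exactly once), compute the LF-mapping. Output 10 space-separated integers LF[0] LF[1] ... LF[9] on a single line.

Answer: 1 4 5 0 6 7 8 9 2 3

Derivation:
Char counts: '$':1, 'a':3, 'b':6
C (first-col start): C('$')=0, C('a')=1, C('b')=4
L[0]='a': occ=0, LF[0]=C('a')+0=1+0=1
L[1]='b': occ=0, LF[1]=C('b')+0=4+0=4
L[2]='b': occ=1, LF[2]=C('b')+1=4+1=5
L[3]='$': occ=0, LF[3]=C('$')+0=0+0=0
L[4]='b': occ=2, LF[4]=C('b')+2=4+2=6
L[5]='b': occ=3, LF[5]=C('b')+3=4+3=7
L[6]='b': occ=4, LF[6]=C('b')+4=4+4=8
L[7]='b': occ=5, LF[7]=C('b')+5=4+5=9
L[8]='a': occ=1, LF[8]=C('a')+1=1+1=2
L[9]='a': occ=2, LF[9]=C('a')+2=1+2=3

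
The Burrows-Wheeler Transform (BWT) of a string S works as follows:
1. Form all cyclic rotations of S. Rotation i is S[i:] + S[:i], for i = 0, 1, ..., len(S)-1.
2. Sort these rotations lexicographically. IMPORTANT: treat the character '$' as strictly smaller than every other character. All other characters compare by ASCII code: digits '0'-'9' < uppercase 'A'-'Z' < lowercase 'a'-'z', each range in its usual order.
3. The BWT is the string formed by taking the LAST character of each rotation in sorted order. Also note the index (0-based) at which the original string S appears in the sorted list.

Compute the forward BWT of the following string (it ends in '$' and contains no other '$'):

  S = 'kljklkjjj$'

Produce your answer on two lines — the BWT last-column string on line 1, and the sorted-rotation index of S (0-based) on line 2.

Answer: jjjkll$jkk
6

Derivation:
All 10 rotations (rotation i = S[i:]+S[:i]):
  rot[0] = kljklkjjj$
  rot[1] = ljklkjjj$k
  rot[2] = jklkjjj$kl
  rot[3] = klkjjj$klj
  rot[4] = lkjjj$kljk
  rot[5] = kjjj$kljkl
  rot[6] = jjj$kljklk
  rot[7] = jj$kljklkj
  rot[8] = j$kljklkjj
  rot[9] = $kljklkjjj
Sorted (with $ < everything):
  sorted[0] = $kljklkjjj  (last char: 'j')
  sorted[1] = j$kljklkjj  (last char: 'j')
  sorted[2] = jj$kljklkj  (last char: 'j')
  sorted[3] = jjj$kljklk  (last char: 'k')
  sorted[4] = jklkjjj$kl  (last char: 'l')
  sorted[5] = kjjj$kljkl  (last char: 'l')
  sorted[6] = kljklkjjj$  (last char: '$')
  sorted[7] = klkjjj$klj  (last char: 'j')
  sorted[8] = ljklkjjj$k  (last char: 'k')
  sorted[9] = lkjjj$kljk  (last char: 'k')
Last column: jjjkll$jkk
Original string S is at sorted index 6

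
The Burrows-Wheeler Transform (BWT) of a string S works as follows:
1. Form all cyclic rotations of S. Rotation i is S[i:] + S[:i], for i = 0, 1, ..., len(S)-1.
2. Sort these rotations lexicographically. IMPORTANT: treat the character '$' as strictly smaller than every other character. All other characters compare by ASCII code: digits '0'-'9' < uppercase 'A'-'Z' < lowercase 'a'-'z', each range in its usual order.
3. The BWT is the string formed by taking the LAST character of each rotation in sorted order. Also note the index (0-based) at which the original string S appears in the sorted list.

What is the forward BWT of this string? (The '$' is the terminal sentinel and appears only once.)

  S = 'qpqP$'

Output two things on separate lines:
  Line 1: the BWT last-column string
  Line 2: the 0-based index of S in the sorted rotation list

All 5 rotations (rotation i = S[i:]+S[:i]):
  rot[0] = qpqP$
  rot[1] = pqP$q
  rot[2] = qP$qp
  rot[3] = P$qpq
  rot[4] = $qpqP
Sorted (with $ < everything):
  sorted[0] = $qpqP  (last char: 'P')
  sorted[1] = P$qpq  (last char: 'q')
  sorted[2] = pqP$q  (last char: 'q')
  sorted[3] = qP$qp  (last char: 'p')
  sorted[4] = qpqP$  (last char: '$')
Last column: Pqqp$
Original string S is at sorted index 4

Answer: Pqqp$
4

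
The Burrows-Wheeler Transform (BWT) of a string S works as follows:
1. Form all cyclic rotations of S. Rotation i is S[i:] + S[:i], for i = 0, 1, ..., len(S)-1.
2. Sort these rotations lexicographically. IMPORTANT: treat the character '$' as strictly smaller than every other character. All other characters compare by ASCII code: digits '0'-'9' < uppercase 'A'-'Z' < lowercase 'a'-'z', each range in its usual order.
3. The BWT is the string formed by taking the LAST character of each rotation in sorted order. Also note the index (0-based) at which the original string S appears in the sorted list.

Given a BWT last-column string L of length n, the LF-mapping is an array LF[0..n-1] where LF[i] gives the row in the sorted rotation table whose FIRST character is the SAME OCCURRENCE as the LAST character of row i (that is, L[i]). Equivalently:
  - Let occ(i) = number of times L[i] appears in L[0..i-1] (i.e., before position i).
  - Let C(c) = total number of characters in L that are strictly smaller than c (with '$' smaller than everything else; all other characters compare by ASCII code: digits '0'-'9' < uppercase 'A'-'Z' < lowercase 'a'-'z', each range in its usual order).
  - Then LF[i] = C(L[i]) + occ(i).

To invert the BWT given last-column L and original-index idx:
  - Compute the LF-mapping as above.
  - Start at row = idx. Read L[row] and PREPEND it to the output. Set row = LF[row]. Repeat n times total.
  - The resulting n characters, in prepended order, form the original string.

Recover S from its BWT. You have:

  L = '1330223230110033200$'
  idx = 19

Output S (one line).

Answer: 3301203120230330021$

Derivation:
LF mapping: 7 14 15 1 10 11 16 12 17 2 8 9 3 4 18 19 13 5 6 0
Walk LF starting at row 19, prepending L[row]:
  step 1: row=19, L[19]='$', prepend. Next row=LF[19]=0
  step 2: row=0, L[0]='1', prepend. Next row=LF[0]=7
  step 3: row=7, L[7]='2', prepend. Next row=LF[7]=12
  step 4: row=12, L[12]='0', prepend. Next row=LF[12]=3
  step 5: row=3, L[3]='0', prepend. Next row=LF[3]=1
  step 6: row=1, L[1]='3', prepend. Next row=LF[1]=14
  step 7: row=14, L[14]='3', prepend. Next row=LF[14]=18
  step 8: row=18, L[18]='0', prepend. Next row=LF[18]=6
  step 9: row=6, L[6]='3', prepend. Next row=LF[6]=16
  step 10: row=16, L[16]='2', prepend. Next row=LF[16]=13
  step 11: row=13, L[13]='0', prepend. Next row=LF[13]=4
  step 12: row=4, L[4]='2', prepend. Next row=LF[4]=10
  step 13: row=10, L[10]='1', prepend. Next row=LF[10]=8
  step 14: row=8, L[8]='3', prepend. Next row=LF[8]=17
  step 15: row=17, L[17]='0', prepend. Next row=LF[17]=5
  step 16: row=5, L[5]='2', prepend. Next row=LF[5]=11
  step 17: row=11, L[11]='1', prepend. Next row=LF[11]=9
  step 18: row=9, L[9]='0', prepend. Next row=LF[9]=2
  step 19: row=2, L[2]='3', prepend. Next row=LF[2]=15
  step 20: row=15, L[15]='3', prepend. Next row=LF[15]=19
Reversed output: 3301203120230330021$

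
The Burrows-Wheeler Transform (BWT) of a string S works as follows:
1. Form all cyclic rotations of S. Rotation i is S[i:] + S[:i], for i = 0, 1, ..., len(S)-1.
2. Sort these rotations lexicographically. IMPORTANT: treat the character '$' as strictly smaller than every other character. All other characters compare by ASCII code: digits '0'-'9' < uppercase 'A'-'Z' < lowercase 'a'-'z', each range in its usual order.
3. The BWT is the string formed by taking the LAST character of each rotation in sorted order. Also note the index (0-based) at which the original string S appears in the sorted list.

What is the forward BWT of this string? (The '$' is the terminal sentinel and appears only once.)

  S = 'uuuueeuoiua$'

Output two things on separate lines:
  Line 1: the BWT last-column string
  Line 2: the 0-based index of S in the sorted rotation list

All 12 rotations (rotation i = S[i:]+S[:i]):
  rot[0] = uuuueeuoiua$
  rot[1] = uuueeuoiua$u
  rot[2] = uueeuoiua$uu
  rot[3] = ueeuoiua$uuu
  rot[4] = eeuoiua$uuuu
  rot[5] = euoiua$uuuue
  rot[6] = uoiua$uuuuee
  rot[7] = oiua$uuuueeu
  rot[8] = iua$uuuueeuo
  rot[9] = ua$uuuueeuoi
  rot[10] = a$uuuueeuoiu
  rot[11] = $uuuueeuoiua
Sorted (with $ < everything):
  sorted[0] = $uuuueeuoiua  (last char: 'a')
  sorted[1] = a$uuuueeuoiu  (last char: 'u')
  sorted[2] = eeuoiua$uuuu  (last char: 'u')
  sorted[3] = euoiua$uuuue  (last char: 'e')
  sorted[4] = iua$uuuueeuo  (last char: 'o')
  sorted[5] = oiua$uuuueeu  (last char: 'u')
  sorted[6] = ua$uuuueeuoi  (last char: 'i')
  sorted[7] = ueeuoiua$uuu  (last char: 'u')
  sorted[8] = uoiua$uuuuee  (last char: 'e')
  sorted[9] = uueeuoiua$uu  (last char: 'u')
  sorted[10] = uuueeuoiua$u  (last char: 'u')
  sorted[11] = uuuueeuoiua$  (last char: '$')
Last column: auueouiueuu$
Original string S is at sorted index 11

Answer: auueouiueuu$
11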